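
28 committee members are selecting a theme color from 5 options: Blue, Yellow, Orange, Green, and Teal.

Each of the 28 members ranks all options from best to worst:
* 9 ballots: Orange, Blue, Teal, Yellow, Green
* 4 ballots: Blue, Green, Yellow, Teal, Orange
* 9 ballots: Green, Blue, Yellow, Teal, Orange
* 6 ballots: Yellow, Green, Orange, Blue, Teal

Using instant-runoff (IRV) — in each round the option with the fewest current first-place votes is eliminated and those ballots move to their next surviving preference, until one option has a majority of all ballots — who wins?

Green

Round 1: Blue 4, Yellow 6, Orange 9, Green 9, Teal 0. Teal eliminated.
Round 2: Blue 4, Yellow 6, Orange 9, Green 9. Blue eliminated.
Round 3: Yellow 6, Orange 9, Green 13. Yellow eliminated.
Round 4: Orange 9, Green 19. Green has a majority (≥15).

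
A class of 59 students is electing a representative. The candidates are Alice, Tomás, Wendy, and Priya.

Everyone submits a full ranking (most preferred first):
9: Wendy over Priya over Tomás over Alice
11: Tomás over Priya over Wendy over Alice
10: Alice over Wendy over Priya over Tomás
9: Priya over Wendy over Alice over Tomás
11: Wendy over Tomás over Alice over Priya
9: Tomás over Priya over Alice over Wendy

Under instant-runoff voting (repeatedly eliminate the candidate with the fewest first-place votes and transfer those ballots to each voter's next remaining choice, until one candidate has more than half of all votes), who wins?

Round 1: Alice 10, Tomás 20, Wendy 20, Priya 9. Priya eliminated.
Round 2: Alice 10, Tomás 20, Wendy 29. Alice eliminated.
Round 3: Tomás 20, Wendy 39. Wendy has a majority (≥30).

Wendy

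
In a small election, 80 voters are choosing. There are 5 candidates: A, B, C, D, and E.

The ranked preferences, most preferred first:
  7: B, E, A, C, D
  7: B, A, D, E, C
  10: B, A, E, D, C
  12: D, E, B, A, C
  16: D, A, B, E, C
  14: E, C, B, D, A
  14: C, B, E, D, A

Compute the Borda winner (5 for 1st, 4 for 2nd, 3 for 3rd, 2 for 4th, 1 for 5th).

A: 7×3 + 7×4 + 10×4 + 12×2 + 16×4 + 14×1 + 14×1 = 205
B: 7×5 + 7×5 + 10×5 + 12×3 + 16×3 + 14×3 + 14×4 = 302
C: 7×2 + 7×1 + 10×1 + 12×1 + 16×1 + 14×4 + 14×5 = 185
D: 7×1 + 7×3 + 10×2 + 12×5 + 16×5 + 14×2 + 14×2 = 244
E: 7×4 + 7×2 + 10×3 + 12×4 + 16×2 + 14×5 + 14×3 = 264

B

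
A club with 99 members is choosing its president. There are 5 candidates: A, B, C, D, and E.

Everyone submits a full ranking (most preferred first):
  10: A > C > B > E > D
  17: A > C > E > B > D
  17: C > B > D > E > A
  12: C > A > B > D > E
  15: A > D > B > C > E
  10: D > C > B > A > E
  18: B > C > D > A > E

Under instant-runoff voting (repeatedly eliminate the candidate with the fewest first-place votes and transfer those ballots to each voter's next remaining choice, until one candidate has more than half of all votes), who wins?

C

Round 1: A 42, B 18, C 29, D 10, E 0. E eliminated.
Round 2: A 42, B 18, C 29, D 10. D eliminated.
Round 3: A 42, B 18, C 39. B eliminated.
Round 4: A 42, C 57. C has a majority (≥50).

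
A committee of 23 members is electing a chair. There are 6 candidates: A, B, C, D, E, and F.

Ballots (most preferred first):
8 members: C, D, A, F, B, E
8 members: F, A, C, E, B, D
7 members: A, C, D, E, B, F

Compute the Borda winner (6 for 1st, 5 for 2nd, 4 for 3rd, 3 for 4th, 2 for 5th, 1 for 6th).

A: 8×4 + 8×5 + 7×6 = 114
B: 8×2 + 8×2 + 7×2 = 46
C: 8×6 + 8×4 + 7×5 = 115
D: 8×5 + 8×1 + 7×4 = 76
E: 8×1 + 8×3 + 7×3 = 53
F: 8×3 + 8×6 + 7×1 = 79

C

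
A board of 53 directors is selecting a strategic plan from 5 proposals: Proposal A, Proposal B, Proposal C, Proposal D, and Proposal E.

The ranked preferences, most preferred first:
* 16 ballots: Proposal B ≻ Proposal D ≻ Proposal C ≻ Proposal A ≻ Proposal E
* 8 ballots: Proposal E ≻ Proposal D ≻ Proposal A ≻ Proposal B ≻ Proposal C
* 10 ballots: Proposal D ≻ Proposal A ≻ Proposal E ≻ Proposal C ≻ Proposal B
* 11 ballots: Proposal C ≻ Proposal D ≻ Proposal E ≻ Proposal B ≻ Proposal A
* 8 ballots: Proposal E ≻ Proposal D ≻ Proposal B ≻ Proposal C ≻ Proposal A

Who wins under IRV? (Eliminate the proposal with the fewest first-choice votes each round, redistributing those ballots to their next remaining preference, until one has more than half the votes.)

Round 1: Proposal A 0, Proposal B 16, Proposal C 11, Proposal D 10, Proposal E 16. Proposal A eliminated.
Round 2: Proposal B 16, Proposal C 11, Proposal D 10, Proposal E 16. Proposal D eliminated.
Round 3: Proposal B 16, Proposal C 11, Proposal E 26. Proposal C eliminated.
Round 4: Proposal B 16, Proposal E 37. Proposal E has a majority (≥27).

Proposal E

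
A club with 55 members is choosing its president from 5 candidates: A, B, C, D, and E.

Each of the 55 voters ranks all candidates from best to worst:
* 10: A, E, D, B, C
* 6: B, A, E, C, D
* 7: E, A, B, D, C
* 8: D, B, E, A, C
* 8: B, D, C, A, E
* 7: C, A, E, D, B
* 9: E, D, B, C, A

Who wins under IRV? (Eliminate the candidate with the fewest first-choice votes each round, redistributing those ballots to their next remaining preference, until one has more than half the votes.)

B

Round 1: A 10, B 14, C 7, D 8, E 16. C eliminated.
Round 2: A 17, B 14, D 8, E 16. D eliminated.
Round 3: A 17, B 22, E 16. E eliminated.
Round 4: A 24, B 31. B has a majority (≥28).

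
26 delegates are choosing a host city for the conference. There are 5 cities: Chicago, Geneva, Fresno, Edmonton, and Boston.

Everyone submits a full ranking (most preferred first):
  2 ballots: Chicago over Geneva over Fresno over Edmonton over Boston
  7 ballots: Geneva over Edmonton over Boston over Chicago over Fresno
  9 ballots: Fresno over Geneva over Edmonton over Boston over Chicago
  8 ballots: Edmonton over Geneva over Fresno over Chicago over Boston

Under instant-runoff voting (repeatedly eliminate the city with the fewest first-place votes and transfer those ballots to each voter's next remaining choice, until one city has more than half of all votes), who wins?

Geneva

Round 1: Chicago 2, Geneva 7, Fresno 9, Edmonton 8, Boston 0. Boston eliminated.
Round 2: Chicago 2, Geneva 7, Fresno 9, Edmonton 8. Chicago eliminated.
Round 3: Geneva 9, Fresno 9, Edmonton 8. Edmonton eliminated.
Round 4: Geneva 17, Fresno 9. Geneva has a majority (≥14).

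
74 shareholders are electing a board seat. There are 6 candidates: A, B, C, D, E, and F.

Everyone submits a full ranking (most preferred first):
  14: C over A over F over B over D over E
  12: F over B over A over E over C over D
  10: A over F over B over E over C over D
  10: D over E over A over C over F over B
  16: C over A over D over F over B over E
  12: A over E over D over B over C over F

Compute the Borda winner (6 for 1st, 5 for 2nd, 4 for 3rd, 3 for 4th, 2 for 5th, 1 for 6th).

A

A: 14×5 + 12×4 + 10×6 + 10×4 + 16×5 + 12×6 = 370
B: 14×3 + 12×5 + 10×4 + 10×1 + 16×2 + 12×3 = 220
C: 14×6 + 12×2 + 10×2 + 10×3 + 16×6 + 12×2 = 278
D: 14×2 + 12×1 + 10×1 + 10×6 + 16×4 + 12×4 = 222
E: 14×1 + 12×3 + 10×3 + 10×5 + 16×1 + 12×5 = 206
F: 14×4 + 12×6 + 10×5 + 10×2 + 16×3 + 12×1 = 258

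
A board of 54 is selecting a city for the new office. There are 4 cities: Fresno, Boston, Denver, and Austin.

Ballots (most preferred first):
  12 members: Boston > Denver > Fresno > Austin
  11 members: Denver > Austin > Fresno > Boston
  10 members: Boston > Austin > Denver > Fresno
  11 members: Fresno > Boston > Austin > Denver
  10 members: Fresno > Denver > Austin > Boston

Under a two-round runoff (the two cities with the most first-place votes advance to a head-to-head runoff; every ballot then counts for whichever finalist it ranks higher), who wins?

Fresno

Round 1 first-place votes: Fresno 21, Boston 22, Denver 11, Austin 0. Boston and Fresno advance.
Runoff: Boston is ranked above Fresno on 22 ballots, Fresno above Boston on 32.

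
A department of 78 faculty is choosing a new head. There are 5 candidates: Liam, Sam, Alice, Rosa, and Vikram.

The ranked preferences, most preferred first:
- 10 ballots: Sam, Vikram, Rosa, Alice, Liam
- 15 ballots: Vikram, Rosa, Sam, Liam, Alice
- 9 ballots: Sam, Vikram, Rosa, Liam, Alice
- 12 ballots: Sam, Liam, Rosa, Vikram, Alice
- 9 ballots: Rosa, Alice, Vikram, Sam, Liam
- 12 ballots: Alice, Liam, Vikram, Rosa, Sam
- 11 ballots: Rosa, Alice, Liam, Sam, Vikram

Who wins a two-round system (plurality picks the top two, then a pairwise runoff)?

Rosa

Round 1 first-place votes: Liam 0, Sam 31, Alice 12, Rosa 20, Vikram 15. Sam and Rosa advance.
Runoff: Sam is ranked above Rosa on 31 ballots, Rosa above Sam on 47.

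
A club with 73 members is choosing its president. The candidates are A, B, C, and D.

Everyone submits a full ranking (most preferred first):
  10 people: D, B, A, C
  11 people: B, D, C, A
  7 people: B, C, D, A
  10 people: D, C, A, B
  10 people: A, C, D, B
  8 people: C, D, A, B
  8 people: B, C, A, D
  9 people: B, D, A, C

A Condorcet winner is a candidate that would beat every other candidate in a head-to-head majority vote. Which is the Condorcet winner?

D vs A: 55–18
D vs B: 38–35
D vs C: 40–33
D beats every other candidate.

D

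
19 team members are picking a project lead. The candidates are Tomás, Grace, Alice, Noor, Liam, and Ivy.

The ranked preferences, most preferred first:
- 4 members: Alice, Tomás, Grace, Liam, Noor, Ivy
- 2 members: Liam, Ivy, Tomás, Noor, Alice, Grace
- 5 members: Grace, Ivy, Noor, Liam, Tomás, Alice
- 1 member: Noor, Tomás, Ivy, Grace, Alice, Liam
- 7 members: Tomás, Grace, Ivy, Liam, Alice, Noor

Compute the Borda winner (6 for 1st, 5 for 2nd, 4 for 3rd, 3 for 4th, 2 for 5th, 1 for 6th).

Tomás: 4×5 + 2×4 + 5×2 + 1×5 + 7×6 = 85
Grace: 4×4 + 2×1 + 5×6 + 1×3 + 7×5 = 86
Alice: 4×6 + 2×2 + 5×1 + 1×2 + 7×2 = 49
Noor: 4×2 + 2×3 + 5×4 + 1×6 + 7×1 = 47
Liam: 4×3 + 2×6 + 5×3 + 1×1 + 7×3 = 61
Ivy: 4×1 + 2×5 + 5×5 + 1×4 + 7×4 = 71

Grace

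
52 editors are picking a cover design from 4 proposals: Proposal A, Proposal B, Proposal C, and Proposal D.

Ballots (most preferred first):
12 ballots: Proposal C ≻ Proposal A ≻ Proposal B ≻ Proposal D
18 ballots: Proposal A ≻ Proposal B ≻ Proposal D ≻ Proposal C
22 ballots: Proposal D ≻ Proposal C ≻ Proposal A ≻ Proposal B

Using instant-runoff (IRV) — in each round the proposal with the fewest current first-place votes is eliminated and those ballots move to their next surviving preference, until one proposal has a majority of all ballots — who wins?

Proposal A

Round 1: Proposal A 18, Proposal B 0, Proposal C 12, Proposal D 22. Proposal B eliminated.
Round 2: Proposal A 18, Proposal C 12, Proposal D 22. Proposal C eliminated.
Round 3: Proposal A 30, Proposal D 22. Proposal A has a majority (≥27).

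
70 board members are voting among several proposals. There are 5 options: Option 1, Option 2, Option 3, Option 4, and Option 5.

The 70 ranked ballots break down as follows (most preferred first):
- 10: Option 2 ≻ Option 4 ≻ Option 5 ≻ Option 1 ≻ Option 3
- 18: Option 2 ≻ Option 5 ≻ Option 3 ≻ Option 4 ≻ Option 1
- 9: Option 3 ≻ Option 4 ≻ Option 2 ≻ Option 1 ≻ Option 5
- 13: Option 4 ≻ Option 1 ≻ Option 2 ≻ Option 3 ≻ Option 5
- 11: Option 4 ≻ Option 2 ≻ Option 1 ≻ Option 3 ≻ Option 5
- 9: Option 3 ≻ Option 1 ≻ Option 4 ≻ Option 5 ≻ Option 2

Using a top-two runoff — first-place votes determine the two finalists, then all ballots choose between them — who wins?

Option 4

Round 1 first-place votes: Option 1 0, Option 2 28, Option 3 18, Option 4 24, Option 5 0. Option 2 and Option 4 advance.
Runoff: Option 2 is ranked above Option 4 on 28 ballots, Option 4 above Option 2 on 42.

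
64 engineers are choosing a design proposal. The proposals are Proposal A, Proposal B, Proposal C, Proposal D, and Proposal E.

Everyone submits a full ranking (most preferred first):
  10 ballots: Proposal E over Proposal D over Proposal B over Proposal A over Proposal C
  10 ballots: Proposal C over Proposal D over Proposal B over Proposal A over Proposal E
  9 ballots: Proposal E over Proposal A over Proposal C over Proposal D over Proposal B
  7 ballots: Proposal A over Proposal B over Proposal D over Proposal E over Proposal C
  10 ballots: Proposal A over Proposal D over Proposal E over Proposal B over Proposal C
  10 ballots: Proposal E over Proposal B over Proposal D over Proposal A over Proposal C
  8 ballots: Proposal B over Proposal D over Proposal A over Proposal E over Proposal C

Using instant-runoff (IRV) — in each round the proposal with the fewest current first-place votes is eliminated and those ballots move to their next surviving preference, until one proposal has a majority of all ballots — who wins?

Round 1: Proposal A 17, Proposal B 8, Proposal C 10, Proposal D 0, Proposal E 29. Proposal D eliminated.
Round 2: Proposal A 17, Proposal B 8, Proposal C 10, Proposal E 29. Proposal B eliminated.
Round 3: Proposal A 25, Proposal C 10, Proposal E 29. Proposal C eliminated.
Round 4: Proposal A 35, Proposal E 29. Proposal A has a majority (≥33).

Proposal A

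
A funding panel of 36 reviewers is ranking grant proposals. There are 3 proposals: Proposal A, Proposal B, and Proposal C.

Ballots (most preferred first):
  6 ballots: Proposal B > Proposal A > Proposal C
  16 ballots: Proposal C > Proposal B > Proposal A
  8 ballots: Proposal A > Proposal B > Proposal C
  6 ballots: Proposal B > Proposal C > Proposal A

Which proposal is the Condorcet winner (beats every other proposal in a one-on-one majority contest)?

Proposal B

Proposal B vs Proposal A: 28–8
Proposal B vs Proposal C: 20–16
Proposal B beats every other proposal.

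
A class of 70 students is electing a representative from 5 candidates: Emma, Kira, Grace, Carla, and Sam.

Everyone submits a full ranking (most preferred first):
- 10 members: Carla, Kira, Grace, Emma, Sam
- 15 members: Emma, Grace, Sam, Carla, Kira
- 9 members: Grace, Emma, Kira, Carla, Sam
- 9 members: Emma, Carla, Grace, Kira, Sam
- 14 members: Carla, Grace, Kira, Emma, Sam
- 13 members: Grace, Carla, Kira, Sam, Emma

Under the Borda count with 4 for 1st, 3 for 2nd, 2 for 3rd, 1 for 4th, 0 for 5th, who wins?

Emma: 10×1 + 15×4 + 9×3 + 9×4 + 14×1 + 13×0 = 147
Kira: 10×3 + 15×0 + 9×2 + 9×1 + 14×2 + 13×2 = 111
Grace: 10×2 + 15×3 + 9×4 + 9×2 + 14×3 + 13×4 = 213
Carla: 10×4 + 15×1 + 9×1 + 9×3 + 14×4 + 13×3 = 186
Sam: 10×0 + 15×2 + 9×0 + 9×0 + 14×0 + 13×1 = 43

Grace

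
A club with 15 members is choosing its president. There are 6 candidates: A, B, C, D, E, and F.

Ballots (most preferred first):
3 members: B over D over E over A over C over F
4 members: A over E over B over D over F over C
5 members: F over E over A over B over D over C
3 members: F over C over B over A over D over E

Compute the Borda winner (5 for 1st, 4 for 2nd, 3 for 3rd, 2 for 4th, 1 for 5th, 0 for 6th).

A

A: 3×2 + 4×5 + 5×3 + 3×2 = 47
B: 3×5 + 4×3 + 5×2 + 3×3 = 46
C: 3×1 + 4×0 + 5×0 + 3×4 = 15
D: 3×4 + 4×2 + 5×1 + 3×1 = 28
E: 3×3 + 4×4 + 5×4 + 3×0 = 45
F: 3×0 + 4×1 + 5×5 + 3×5 = 44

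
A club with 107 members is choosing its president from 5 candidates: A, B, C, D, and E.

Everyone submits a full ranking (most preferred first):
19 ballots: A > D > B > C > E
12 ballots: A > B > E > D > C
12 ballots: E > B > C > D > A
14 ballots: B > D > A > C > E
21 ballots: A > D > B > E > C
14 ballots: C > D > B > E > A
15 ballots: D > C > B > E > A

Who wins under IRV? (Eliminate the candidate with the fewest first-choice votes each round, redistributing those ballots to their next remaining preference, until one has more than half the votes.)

D

Round 1: A 52, B 14, C 14, D 15, E 12. E eliminated.
Round 2: A 52, B 26, C 14, D 15. C eliminated.
Round 3: A 52, B 26, D 29. B eliminated.
Round 4: A 52, D 55. D has a majority (≥54).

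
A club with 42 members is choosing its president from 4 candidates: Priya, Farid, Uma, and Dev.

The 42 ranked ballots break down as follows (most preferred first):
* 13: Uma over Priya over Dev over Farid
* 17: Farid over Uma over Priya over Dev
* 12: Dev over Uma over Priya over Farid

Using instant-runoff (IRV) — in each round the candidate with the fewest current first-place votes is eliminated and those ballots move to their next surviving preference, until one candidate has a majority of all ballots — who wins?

Uma

Round 1: Priya 0, Farid 17, Uma 13, Dev 12. Priya eliminated.
Round 2: Farid 17, Uma 13, Dev 12. Dev eliminated.
Round 3: Farid 17, Uma 25. Uma has a majority (≥22).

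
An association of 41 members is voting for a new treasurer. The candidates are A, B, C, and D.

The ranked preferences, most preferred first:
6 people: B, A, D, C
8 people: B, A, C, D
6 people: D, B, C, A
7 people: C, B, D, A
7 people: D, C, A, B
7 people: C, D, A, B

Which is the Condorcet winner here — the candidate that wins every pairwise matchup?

C

C vs A: 27–14
C vs B: 21–20
C vs D: 22–19
C beats every other candidate.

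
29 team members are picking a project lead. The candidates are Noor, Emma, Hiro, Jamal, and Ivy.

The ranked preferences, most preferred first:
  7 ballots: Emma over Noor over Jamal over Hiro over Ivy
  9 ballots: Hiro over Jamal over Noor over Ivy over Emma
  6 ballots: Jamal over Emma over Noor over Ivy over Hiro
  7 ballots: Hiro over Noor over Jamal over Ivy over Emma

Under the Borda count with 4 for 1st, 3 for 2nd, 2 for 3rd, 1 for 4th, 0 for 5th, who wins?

Jamal

Noor: 7×3 + 9×2 + 6×2 + 7×3 = 72
Emma: 7×4 + 9×0 + 6×3 + 7×0 = 46
Hiro: 7×1 + 9×4 + 6×0 + 7×4 = 71
Jamal: 7×2 + 9×3 + 6×4 + 7×2 = 79
Ivy: 7×0 + 9×1 + 6×1 + 7×1 = 22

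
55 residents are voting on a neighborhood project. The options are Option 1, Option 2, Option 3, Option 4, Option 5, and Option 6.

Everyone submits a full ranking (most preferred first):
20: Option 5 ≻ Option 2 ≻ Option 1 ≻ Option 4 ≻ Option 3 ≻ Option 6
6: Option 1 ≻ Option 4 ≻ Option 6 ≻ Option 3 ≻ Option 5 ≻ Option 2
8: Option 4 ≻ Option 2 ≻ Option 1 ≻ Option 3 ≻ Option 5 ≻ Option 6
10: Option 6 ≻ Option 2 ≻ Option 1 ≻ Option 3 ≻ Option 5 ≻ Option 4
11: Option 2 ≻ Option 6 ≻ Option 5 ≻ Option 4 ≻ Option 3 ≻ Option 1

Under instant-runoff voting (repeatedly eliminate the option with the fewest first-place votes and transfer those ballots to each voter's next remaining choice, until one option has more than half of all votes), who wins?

Option 2

Round 1: Option 1 6, Option 2 11, Option 3 0, Option 4 8, Option 5 20, Option 6 10. Option 3 eliminated.
Round 2: Option 1 6, Option 2 11, Option 4 8, Option 5 20, Option 6 10. Option 1 eliminated.
Round 3: Option 2 11, Option 4 14, Option 5 20, Option 6 10. Option 6 eliminated.
Round 4: Option 2 21, Option 4 14, Option 5 20. Option 4 eliminated.
Round 5: Option 2 29, Option 5 26. Option 2 has a majority (≥28).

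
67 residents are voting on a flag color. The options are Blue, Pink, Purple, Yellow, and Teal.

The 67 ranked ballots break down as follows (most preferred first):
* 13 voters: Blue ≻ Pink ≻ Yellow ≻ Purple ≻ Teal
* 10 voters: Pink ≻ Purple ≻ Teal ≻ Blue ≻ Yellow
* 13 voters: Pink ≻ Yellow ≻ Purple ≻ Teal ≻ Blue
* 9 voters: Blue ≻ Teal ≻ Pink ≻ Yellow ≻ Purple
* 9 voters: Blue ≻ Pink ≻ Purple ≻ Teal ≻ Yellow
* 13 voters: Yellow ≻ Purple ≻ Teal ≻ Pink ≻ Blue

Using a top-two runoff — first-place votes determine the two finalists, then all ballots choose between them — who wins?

Pink

Round 1 first-place votes: Blue 31, Pink 23, Purple 0, Yellow 13, Teal 0. Blue and Pink advance.
Runoff: Blue is ranked above Pink on 31 ballots, Pink above Blue on 36.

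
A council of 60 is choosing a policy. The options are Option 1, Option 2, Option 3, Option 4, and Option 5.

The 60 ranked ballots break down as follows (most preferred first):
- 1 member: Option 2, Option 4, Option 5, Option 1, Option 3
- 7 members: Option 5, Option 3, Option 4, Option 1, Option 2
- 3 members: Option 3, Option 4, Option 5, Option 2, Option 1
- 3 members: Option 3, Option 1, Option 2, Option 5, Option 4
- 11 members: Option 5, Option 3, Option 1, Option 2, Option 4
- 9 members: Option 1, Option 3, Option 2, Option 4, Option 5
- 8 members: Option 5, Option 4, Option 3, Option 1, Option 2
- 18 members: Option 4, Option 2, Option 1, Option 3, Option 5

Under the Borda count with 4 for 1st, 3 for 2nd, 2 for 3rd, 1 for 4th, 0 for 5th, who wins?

Option 3

Option 1: 1×1 + 7×1 + 3×0 + 3×3 + 11×2 + 9×4 + 8×1 + 18×2 = 119
Option 2: 1×4 + 7×0 + 3×1 + 3×2 + 11×1 + 9×2 + 8×0 + 18×3 = 96
Option 3: 1×0 + 7×3 + 3×4 + 3×4 + 11×3 + 9×3 + 8×2 + 18×1 = 139
Option 4: 1×3 + 7×2 + 3×3 + 3×0 + 11×0 + 9×1 + 8×3 + 18×4 = 131
Option 5: 1×2 + 7×4 + 3×2 + 3×1 + 11×4 + 9×0 + 8×4 + 18×0 = 115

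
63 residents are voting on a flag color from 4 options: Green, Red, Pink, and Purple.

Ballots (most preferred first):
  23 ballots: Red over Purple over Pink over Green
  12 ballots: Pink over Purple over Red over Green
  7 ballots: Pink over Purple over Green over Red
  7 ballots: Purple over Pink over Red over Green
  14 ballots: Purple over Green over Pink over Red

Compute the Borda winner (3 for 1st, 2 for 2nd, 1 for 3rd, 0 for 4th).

Green: 23×0 + 12×0 + 7×1 + 7×0 + 14×2 = 35
Red: 23×3 + 12×1 + 7×0 + 7×1 + 14×0 = 88
Pink: 23×1 + 12×3 + 7×3 + 7×2 + 14×1 = 108
Purple: 23×2 + 12×2 + 7×2 + 7×3 + 14×3 = 147

Purple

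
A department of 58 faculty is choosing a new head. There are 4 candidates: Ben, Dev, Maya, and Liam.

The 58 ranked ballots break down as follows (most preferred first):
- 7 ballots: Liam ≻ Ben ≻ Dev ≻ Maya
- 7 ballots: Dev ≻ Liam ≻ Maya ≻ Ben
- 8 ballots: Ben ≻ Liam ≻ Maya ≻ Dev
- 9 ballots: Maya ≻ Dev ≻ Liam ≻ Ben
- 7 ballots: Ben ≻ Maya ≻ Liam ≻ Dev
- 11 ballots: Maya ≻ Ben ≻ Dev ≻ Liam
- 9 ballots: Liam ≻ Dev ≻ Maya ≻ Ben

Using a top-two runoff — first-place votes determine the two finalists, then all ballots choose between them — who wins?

Round 1 first-place votes: Ben 15, Dev 7, Maya 20, Liam 16. Maya and Liam advance.
Runoff: Maya is ranked above Liam on 27 ballots, Liam above Maya on 31.

Liam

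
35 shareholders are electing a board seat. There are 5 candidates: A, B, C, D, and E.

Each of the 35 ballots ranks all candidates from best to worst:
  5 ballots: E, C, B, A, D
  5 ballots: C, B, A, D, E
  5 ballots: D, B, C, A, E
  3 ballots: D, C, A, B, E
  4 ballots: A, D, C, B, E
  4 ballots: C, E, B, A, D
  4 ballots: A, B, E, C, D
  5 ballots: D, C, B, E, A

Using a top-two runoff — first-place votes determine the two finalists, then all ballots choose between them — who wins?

Round 1 first-place votes: A 8, B 0, C 9, D 13, E 5. D and C advance.
Runoff: D is ranked above C on 17 ballots, C above D on 18.

C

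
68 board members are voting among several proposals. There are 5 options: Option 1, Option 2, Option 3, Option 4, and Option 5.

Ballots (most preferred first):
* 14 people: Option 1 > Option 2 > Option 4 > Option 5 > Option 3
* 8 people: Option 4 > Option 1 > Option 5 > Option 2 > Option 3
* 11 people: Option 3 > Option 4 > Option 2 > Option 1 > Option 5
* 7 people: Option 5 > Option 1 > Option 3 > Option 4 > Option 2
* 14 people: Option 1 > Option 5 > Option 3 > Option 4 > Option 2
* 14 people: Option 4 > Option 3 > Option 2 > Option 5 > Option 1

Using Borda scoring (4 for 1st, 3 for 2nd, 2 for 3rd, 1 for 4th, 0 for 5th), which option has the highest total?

Option 4

Option 1: 14×4 + 8×3 + 11×1 + 7×3 + 14×4 + 14×0 = 168
Option 2: 14×3 + 8×1 + 11×2 + 7×0 + 14×0 + 14×2 = 100
Option 3: 14×0 + 8×0 + 11×4 + 7×2 + 14×2 + 14×3 = 128
Option 4: 14×2 + 8×4 + 11×3 + 7×1 + 14×1 + 14×4 = 170
Option 5: 14×1 + 8×2 + 11×0 + 7×4 + 14×3 + 14×1 = 114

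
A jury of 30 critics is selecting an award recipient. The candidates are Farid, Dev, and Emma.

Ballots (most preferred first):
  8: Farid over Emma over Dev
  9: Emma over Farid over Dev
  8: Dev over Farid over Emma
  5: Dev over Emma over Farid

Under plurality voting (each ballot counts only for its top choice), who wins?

Dev

First-place votes: Farid 8, Dev 13, Emma 9.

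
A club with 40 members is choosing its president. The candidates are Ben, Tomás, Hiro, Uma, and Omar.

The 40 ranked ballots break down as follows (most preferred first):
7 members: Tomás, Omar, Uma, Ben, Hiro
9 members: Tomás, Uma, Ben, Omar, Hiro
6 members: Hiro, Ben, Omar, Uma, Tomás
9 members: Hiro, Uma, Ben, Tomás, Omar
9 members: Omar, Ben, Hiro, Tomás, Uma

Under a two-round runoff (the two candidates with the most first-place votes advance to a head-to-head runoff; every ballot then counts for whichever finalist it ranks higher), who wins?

Round 1 first-place votes: Ben 0, Tomás 16, Hiro 15, Uma 0, Omar 9. Tomás and Hiro advance.
Runoff: Tomás is ranked above Hiro on 16 ballots, Hiro above Tomás on 24.

Hiro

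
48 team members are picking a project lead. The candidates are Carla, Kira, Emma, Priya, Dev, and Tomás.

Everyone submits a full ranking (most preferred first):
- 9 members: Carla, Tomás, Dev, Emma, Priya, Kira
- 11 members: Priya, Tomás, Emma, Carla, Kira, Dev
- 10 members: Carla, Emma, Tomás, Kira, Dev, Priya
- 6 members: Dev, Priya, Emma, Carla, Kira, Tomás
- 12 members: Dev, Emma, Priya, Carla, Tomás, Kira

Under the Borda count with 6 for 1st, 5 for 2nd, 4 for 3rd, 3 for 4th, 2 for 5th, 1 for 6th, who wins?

Carla: 9×6 + 11×3 + 10×6 + 6×3 + 12×3 = 201
Kira: 9×1 + 11×2 + 10×3 + 6×2 + 12×1 = 85
Emma: 9×3 + 11×4 + 10×5 + 6×4 + 12×5 = 205
Priya: 9×2 + 11×6 + 10×1 + 6×5 + 12×4 = 172
Dev: 9×4 + 11×1 + 10×2 + 6×6 + 12×6 = 175
Tomás: 9×5 + 11×5 + 10×4 + 6×1 + 12×2 = 170

Emma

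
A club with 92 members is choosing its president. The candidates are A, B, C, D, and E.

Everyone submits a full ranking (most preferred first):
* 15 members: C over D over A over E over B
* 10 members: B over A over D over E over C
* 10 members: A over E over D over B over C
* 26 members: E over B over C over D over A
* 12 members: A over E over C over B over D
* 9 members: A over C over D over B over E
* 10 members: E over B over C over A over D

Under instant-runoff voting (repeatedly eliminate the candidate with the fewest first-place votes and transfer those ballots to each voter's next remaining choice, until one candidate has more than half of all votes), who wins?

Round 1: A 31, B 10, C 15, D 0, E 36. D eliminated.
Round 2: A 31, B 10, C 15, E 36. B eliminated.
Round 3: A 41, C 15, E 36. C eliminated.
Round 4: A 56, E 36. A has a majority (≥47).

A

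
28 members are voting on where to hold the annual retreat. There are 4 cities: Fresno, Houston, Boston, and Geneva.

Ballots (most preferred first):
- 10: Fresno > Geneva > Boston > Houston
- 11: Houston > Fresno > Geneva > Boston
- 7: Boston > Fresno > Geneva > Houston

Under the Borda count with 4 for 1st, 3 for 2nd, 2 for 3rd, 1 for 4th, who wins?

Fresno

Fresno: 10×4 + 11×3 + 7×3 = 94
Houston: 10×1 + 11×4 + 7×1 = 61
Boston: 10×2 + 11×1 + 7×4 = 59
Geneva: 10×3 + 11×2 + 7×2 = 66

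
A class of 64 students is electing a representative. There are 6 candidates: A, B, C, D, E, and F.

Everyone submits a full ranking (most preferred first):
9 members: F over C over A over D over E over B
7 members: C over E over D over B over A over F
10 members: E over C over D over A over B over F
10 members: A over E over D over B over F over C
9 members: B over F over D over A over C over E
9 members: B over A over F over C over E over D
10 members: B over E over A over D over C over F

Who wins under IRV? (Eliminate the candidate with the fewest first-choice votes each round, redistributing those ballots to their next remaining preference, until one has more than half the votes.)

B

Round 1: A 10, B 28, C 7, D 0, E 10, F 9. D eliminated.
Round 2: A 10, B 28, C 7, E 10, F 9. C eliminated.
Round 3: A 10, B 28, E 17, F 9. F eliminated.
Round 4: A 19, B 28, E 17. E eliminated.
Round 5: A 29, B 35. B has a majority (≥33).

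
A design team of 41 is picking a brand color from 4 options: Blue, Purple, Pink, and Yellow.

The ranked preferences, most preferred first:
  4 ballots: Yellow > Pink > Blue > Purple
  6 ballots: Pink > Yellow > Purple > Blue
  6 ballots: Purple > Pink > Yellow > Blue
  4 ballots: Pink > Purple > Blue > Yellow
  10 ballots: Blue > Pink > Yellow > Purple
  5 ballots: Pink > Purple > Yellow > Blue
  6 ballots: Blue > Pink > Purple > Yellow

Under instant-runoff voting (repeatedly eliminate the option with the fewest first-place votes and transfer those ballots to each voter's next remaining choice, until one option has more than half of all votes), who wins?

Round 1: Blue 16, Purple 6, Pink 15, Yellow 4. Yellow eliminated.
Round 2: Blue 16, Purple 6, Pink 19. Purple eliminated.
Round 3: Blue 16, Pink 25. Pink has a majority (≥21).

Pink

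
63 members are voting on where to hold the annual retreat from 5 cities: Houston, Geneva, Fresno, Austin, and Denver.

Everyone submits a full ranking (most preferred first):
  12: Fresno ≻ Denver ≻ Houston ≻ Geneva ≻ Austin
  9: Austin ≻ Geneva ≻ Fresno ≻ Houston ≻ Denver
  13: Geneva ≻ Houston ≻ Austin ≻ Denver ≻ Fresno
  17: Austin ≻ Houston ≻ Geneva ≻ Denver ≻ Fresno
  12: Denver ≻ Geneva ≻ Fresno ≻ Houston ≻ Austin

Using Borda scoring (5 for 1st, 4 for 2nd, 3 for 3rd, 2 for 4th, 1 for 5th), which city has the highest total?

Houston: 12×3 + 9×2 + 13×4 + 17×4 + 12×2 = 198
Geneva: 12×2 + 9×4 + 13×5 + 17×3 + 12×4 = 224
Fresno: 12×5 + 9×3 + 13×1 + 17×1 + 12×3 = 153
Austin: 12×1 + 9×5 + 13×3 + 17×5 + 12×1 = 193
Denver: 12×4 + 9×1 + 13×2 + 17×2 + 12×5 = 177

Geneva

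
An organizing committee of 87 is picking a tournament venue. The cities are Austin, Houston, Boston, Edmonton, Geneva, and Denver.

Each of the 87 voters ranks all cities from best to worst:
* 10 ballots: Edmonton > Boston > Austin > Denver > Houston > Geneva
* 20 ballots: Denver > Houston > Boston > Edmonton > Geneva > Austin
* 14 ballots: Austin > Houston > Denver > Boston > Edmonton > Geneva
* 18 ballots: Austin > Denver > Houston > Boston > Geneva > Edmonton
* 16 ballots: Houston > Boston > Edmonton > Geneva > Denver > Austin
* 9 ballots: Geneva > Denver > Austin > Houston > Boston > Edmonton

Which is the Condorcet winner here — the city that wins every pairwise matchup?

Denver

Denver vs Austin: 45–42
Denver vs Houston: 57–30
Denver vs Boston: 61–26
Denver vs Edmonton: 61–26
Denver vs Geneva: 62–25
Denver beats every other city.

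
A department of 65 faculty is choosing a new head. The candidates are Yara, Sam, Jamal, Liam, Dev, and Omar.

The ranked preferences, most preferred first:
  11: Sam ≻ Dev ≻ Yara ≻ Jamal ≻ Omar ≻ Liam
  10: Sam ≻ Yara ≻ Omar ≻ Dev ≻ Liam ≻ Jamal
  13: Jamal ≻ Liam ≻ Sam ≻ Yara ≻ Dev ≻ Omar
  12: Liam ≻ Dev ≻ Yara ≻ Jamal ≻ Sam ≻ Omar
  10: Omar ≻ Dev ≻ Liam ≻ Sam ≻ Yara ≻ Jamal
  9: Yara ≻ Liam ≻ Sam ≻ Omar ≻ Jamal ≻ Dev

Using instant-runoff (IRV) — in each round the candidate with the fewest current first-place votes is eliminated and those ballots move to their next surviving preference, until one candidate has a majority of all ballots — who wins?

Round 1: Yara 9, Sam 21, Jamal 13, Liam 12, Dev 0, Omar 10. Dev eliminated.
Round 2: Yara 9, Sam 21, Jamal 13, Liam 12, Omar 10. Yara eliminated.
Round 3: Sam 21, Jamal 13, Liam 21, Omar 10. Omar eliminated.
Round 4: Sam 21, Jamal 13, Liam 31. Jamal eliminated.
Round 5: Sam 21, Liam 44. Liam has a majority (≥33).

Liam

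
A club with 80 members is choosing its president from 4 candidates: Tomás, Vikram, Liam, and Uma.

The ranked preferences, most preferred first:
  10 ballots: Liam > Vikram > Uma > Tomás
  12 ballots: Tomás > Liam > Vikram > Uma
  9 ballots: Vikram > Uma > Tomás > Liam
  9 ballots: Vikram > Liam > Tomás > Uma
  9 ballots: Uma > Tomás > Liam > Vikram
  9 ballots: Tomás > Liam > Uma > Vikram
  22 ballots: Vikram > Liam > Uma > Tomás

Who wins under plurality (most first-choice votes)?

First-place votes: Tomás 21, Vikram 40, Liam 10, Uma 9.

Vikram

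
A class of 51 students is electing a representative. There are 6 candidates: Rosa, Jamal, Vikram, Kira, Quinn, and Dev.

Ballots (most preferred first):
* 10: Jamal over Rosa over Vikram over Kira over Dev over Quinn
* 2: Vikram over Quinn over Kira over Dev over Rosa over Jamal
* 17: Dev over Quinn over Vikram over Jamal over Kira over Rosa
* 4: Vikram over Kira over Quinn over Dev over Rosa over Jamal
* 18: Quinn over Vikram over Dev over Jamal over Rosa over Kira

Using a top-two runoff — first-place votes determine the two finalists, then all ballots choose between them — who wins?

Dev

Round 1 first-place votes: Rosa 0, Jamal 10, Vikram 6, Kira 0, Quinn 18, Dev 17. Quinn and Dev advance.
Runoff: Quinn is ranked above Dev on 24 ballots, Dev above Quinn on 27.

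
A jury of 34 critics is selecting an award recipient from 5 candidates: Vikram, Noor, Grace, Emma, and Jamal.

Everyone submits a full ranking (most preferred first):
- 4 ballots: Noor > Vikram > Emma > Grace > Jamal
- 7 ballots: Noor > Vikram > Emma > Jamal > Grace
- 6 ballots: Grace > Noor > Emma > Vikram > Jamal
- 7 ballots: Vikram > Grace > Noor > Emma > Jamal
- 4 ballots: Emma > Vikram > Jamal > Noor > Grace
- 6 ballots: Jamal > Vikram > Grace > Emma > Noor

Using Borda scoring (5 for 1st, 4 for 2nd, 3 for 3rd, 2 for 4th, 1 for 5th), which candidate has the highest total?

Vikram: 4×4 + 7×4 + 6×2 + 7×5 + 4×4 + 6×4 = 131
Noor: 4×5 + 7×5 + 6×4 + 7×3 + 4×2 + 6×1 = 114
Grace: 4×2 + 7×1 + 6×5 + 7×4 + 4×1 + 6×3 = 95
Emma: 4×3 + 7×3 + 6×3 + 7×2 + 4×5 + 6×2 = 97
Jamal: 4×1 + 7×2 + 6×1 + 7×1 + 4×3 + 6×5 = 73

Vikram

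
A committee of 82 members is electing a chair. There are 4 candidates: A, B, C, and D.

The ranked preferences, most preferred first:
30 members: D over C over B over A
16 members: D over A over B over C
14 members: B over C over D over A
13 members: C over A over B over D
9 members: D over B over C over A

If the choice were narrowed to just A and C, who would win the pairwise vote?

C

A is ranked above C on 16 ballots; C above A on 66.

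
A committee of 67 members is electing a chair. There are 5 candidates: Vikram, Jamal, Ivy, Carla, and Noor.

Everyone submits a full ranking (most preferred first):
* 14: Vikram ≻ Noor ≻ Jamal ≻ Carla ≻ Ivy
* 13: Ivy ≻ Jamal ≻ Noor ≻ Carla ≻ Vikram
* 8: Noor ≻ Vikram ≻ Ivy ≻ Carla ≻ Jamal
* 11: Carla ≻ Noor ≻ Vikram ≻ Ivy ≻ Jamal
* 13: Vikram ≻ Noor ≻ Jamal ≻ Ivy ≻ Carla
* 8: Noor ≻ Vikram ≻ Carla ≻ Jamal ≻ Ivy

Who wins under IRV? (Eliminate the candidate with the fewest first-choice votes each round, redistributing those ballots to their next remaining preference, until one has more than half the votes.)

Noor

Round 1: Vikram 27, Jamal 0, Ivy 13, Carla 11, Noor 16. Jamal eliminated.
Round 2: Vikram 27, Ivy 13, Carla 11, Noor 16. Carla eliminated.
Round 3: Vikram 27, Ivy 13, Noor 27. Ivy eliminated.
Round 4: Vikram 27, Noor 40. Noor has a majority (≥34).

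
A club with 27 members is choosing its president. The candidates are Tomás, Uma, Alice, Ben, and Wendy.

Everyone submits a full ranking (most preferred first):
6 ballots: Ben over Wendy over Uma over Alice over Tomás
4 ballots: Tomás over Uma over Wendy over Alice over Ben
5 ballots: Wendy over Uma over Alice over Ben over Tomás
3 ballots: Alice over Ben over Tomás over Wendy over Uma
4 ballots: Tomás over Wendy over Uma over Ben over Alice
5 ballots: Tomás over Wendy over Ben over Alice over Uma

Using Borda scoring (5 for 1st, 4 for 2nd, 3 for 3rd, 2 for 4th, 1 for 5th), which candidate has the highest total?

Wendy

Tomás: 6×1 + 4×5 + 5×1 + 3×3 + 4×5 + 5×5 = 85
Uma: 6×3 + 4×4 + 5×4 + 3×1 + 4×3 + 5×1 = 74
Alice: 6×2 + 4×2 + 5×3 + 3×5 + 4×1 + 5×2 = 64
Ben: 6×5 + 4×1 + 5×2 + 3×4 + 4×2 + 5×3 = 79
Wendy: 6×4 + 4×3 + 5×5 + 3×2 + 4×4 + 5×4 = 103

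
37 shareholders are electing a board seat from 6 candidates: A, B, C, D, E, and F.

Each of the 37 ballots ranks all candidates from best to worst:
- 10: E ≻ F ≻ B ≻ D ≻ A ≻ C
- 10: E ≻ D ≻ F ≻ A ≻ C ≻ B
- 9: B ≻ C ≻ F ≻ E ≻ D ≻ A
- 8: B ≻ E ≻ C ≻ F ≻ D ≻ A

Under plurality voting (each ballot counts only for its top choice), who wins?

E

First-place votes: A 0, B 17, C 0, D 0, E 20, F 0.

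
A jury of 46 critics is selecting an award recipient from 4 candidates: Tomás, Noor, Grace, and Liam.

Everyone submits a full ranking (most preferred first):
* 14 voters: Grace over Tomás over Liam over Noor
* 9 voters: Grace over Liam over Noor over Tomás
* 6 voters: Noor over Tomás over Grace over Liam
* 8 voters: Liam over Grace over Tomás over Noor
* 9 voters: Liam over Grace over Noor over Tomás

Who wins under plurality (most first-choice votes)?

First-place votes: Tomás 0, Noor 6, Grace 23, Liam 17.

Grace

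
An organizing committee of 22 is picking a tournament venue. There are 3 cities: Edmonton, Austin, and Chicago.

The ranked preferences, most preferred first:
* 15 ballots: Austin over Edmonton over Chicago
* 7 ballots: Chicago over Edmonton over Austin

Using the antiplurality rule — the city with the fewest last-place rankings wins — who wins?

Last-place votes: Edmonton 0, Austin 7, Chicago 15.

Edmonton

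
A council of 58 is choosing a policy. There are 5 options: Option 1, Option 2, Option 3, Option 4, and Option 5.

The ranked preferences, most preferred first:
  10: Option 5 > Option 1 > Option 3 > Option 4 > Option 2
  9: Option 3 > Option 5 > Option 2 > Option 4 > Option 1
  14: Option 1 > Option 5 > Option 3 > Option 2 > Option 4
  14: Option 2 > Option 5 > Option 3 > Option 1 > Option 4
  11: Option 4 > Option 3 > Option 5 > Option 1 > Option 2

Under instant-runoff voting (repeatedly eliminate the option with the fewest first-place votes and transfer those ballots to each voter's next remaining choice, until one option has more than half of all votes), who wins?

Round 1: Option 1 14, Option 2 14, Option 3 9, Option 4 11, Option 5 10. Option 3 eliminated.
Round 2: Option 1 14, Option 2 14, Option 4 11, Option 5 19. Option 4 eliminated.
Round 3: Option 1 14, Option 2 14, Option 5 30. Option 5 has a majority (≥30).

Option 5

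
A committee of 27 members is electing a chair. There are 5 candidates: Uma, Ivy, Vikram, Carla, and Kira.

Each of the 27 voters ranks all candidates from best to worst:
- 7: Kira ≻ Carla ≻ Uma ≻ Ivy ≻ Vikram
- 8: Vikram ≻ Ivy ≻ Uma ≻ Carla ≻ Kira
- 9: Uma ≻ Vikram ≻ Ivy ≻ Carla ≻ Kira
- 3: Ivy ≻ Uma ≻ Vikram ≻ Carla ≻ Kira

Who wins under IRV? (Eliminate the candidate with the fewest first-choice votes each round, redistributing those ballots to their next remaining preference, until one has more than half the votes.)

Round 1: Uma 9, Ivy 3, Vikram 8, Carla 0, Kira 7. Carla eliminated.
Round 2: Uma 9, Ivy 3, Vikram 8, Kira 7. Ivy eliminated.
Round 3: Uma 12, Vikram 8, Kira 7. Kira eliminated.
Round 4: Uma 19, Vikram 8. Uma has a majority (≥14).

Uma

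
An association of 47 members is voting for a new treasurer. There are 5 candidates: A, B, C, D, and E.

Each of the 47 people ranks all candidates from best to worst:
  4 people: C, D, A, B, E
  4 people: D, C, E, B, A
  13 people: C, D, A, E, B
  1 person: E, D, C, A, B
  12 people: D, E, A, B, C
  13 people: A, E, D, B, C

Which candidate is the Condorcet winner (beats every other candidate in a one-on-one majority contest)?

D vs A: 34–13
D vs B: 47–0
D vs C: 30–17
D vs E: 33–14
D beats every other candidate.

D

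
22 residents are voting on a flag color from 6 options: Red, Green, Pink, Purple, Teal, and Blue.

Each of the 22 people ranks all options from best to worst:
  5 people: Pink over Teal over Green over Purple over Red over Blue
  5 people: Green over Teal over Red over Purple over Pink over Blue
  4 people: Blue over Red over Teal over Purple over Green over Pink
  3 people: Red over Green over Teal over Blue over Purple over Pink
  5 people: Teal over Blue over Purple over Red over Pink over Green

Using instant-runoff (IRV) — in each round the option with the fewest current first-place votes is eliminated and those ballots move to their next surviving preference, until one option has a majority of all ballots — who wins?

Round 1: Red 3, Green 5, Pink 5, Purple 0, Teal 5, Blue 4. Purple eliminated.
Round 2: Red 3, Green 5, Pink 5, Teal 5, Blue 4. Red eliminated.
Round 3: Green 8, Pink 5, Teal 5, Blue 4. Blue eliminated.
Round 4: Green 8, Pink 5, Teal 9. Pink eliminated.
Round 5: Green 8, Teal 14. Teal has a majority (≥12).

Teal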